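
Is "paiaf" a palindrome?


Word: "paiaf"
Reversed: "faiap"
Forward == Backward? paiaf != faiap
Palindrome = No


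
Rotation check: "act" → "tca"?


Word: "act", Candidate: "tca"
Method: check if candidate is substring of word+word
"actact" contains "tca"? No
Is rotation = No


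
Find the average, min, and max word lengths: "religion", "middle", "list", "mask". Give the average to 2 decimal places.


Lengths: "religion"=8, "middle"=6, "list"=4, "mask"=4
Sum = 22, Count = 4
Average = 22/4 = 5.50
= avg=5.50, min=4, max=8


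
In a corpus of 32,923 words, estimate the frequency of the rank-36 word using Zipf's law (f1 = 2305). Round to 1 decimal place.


Zipf's law: f(r) = f(1) / r
f(1) = 2305
f(36) = 2305 / 36
= 64.0 occurrences


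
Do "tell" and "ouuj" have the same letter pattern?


Pattern of "tell": [0, 1, 2, 2]
Pattern of "ouuj": [0, 1, 1, 2]
Patterns do not match
Same pattern = No


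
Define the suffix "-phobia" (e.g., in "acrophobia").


Suffix: -phobia
Example: acrophobia = acro- + -phobia
Meaning = fear of


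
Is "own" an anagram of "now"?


Word 1: "now" → sorted: now
Word 2: "own" → sorted: now
Same letters? now == now
Anagram = Yes


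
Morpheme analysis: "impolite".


Word: "impolite"
Morphemes: im- + polite
Each morpheme carries meaning
= 2 morphemes


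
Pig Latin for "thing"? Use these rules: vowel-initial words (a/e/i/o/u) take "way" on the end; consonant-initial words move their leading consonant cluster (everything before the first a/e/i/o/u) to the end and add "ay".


Word: "thing"
Starts with consonant(s) → move to end, add 'ay'
Consonant cluster: "th"
Pig Latin = "ingthay"


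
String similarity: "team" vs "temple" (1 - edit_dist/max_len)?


Word 1: "team" (length 4)
Word 2: "temple" (length 6)
One optimal edit sequence:
  1. keep 't'
  2. keep 'e'
  3. insert 'm'  (+1)
  4. insert 'p'  (+1)
  5. substitute 'a' -> 'l'  (+1)
  6. substitute 'm' -> 'e'  (+1)
Edit distance = 4
Max length = max(4, 6) = 6
Similarity = 1 - 4/6
= 0.3333


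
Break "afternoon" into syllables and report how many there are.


Word: "afternoon"
Syllable breakdown: af | ter | noon
Counting: 3 parts
= 3 syllables


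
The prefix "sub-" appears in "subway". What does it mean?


Prefix: sub-
Example: subway (sub- + way)
Meaning = under / below


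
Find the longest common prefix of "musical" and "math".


Word 1: "musical"
Word 2: "math"
Comparing from start:
  Pos 0: 'm' == 'm'
  Pos 1: 'u' != 'a' (stop)
LCP = "m" (length 1)


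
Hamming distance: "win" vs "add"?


Comparing character by character (same length = 3):
  Pos 0: 'w' vs 'a' !=
  Pos 1: 'i' vs 'd' !=
  Pos 2: 'n' vs 'd' !=
Hamming distance = 3


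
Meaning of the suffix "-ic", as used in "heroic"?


Suffix: -ic
Example: heroic (hero + -ic)
Meaning = relating to


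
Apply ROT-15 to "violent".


Word: "violent"
Shift: 15
Each letter → (letter + shift) mod 26:
  'v' (21) + 15 = 10 → 'k'
  'i' (8) + 15 = 23 → 'x'
  'o' (14) + 15 = 3 → 'd'
  'l' (11) + 15 = 0 → 'a'
  'e' (4) + 15 = 19 → 't'
  'n' (13) + 15 = 2 → 'c'
  't' (19) + 15 = 8 → 'i'
Result = "kxdatci"


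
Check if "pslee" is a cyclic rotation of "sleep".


Word: "sleep", Candidate: "pslee"
Method: check if candidate is substring of word+word
"sleepsleep" contains "pslee"? Yes
Is rotation = Yes


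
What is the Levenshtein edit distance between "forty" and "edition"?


Word 1: "forty" (length 5)
Word 2: "edition" (length 7)
One optimal edit sequence (insert/delete/substitute each cost 1):
  1. substitute 'f' -> 'e'  (+1)
  2. substitute 'o' -> 'd'  (+1)
  3. substitute 'r' -> 'i'  (+1)
  4. keep 't'
  5. insert 'i'  (+1)
  6. insert 'o'  (+1)
  7. substitute 'y' -> 'n'  (+1)
Total edit operations: 6
Edit distance = 6


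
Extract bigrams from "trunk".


Word: "trunk" (length 5)
Number of bigrams = 5 - 2 + 1 = 4
  Position 0: "tr"
  Position 1: "ru"
  Position 2: "un"
  Position 3: "nk"
Bigrams = "tr", "ru", "un", "nk"


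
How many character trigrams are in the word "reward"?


Word: "reward" (length 6)
Number of 3-grams = length - 3 + 1 = 6 - 3 + 1
= 4


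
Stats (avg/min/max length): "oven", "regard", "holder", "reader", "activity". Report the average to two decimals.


Lengths: "oven"=4, "regard"=6, "holder"=6, "reader"=6, "activity"=8
Sum = 30, Count = 5
Average = 30/5 = 6.00
= avg=6.00, min=4, max=8


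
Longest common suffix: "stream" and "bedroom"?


Word 1: "stream"
Word 2: "bedroom"
Comparing from end:
  Pos -1: 'm' == 'm'
  Pos -2: 'a' != 'o' (stop)
LCS = "m" (length 1)


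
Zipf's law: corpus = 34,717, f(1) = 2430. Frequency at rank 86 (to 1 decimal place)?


Zipf's law: f(r) = f(1) / r
f(1) = 2430
f(86) = 2430 / 86
= 28.3 occurrences


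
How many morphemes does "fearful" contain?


Word: "fearful"
Morphemes: fear | -ful
Each morpheme carries meaning
= 2 morphemes


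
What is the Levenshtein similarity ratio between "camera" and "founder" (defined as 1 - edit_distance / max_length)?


Word 1: "camera" (length 6)
Word 2: "founder" (length 7)
One optimal edit sequence:
  1. insert 'f'  (+1)
  2. insert 'o'  (+1)
  3. substitute 'c' -> 'u'  (+1)
  4. substitute 'a' -> 'n'  (+1)
  5. substitute 'm' -> 'd'  (+1)
  6. keep 'e'
  7. keep 'r'
  8. delete 'a'  (+1)
Edit distance = 6
Max length = max(6, 7) = 7
Similarity = 1 - 6/7
= 0.1429


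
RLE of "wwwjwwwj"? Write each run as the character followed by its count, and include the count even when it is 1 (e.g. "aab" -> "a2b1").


String: "wwwjwwwj"
Scanning for consecutive runs:
  'w' x 3
  'j' x 1
  'w' x 3
  'j' x 1
RLE = "w3j1w3j1"


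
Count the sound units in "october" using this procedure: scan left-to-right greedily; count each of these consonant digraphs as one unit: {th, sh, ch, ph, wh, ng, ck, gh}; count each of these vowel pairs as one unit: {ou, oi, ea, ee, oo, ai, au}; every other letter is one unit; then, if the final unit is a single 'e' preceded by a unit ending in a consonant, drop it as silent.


Word: "october" (7 letters)
Left-to-right scan:
  1. 'o' (letter)
  2. 'c' (letter)
  3. 't' (letter)
  4. 'o' (letter)
  5. 'b' (letter)
  6. 'e' (letter)
  7. 'r' (letter)
Units from scan: 7
Sound units = 7 units


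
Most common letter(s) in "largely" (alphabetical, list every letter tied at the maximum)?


Word: "largely"
Letter counts:
  'a': 1
  'e': 1
  'g': 1
  'l': 2
  'r': 1
  'y': 1
Maximum count = 2
Most frequent = 'l' (2 times each)


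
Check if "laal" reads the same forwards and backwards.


Word: "laal"
Reversed: "laal"
Forward == Backward? laal == laal
Palindrome = Yes


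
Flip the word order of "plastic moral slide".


Original: "plastic moral slide"
Words (1..n): plastic | moral | slide
Reversed (n..1): slide | moral | plastic
Result = "slide moral plastic"


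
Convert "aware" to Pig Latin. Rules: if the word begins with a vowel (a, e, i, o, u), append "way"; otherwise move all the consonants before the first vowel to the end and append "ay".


Word: "aware"
Starts with vowel → add 'way'
Pig Latin = "awareway"


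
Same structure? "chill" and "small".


Pattern of "chill": [0, 1, 2, 3, 3]
Pattern of "small": [0, 1, 2, 3, 3]
Patterns match
Same pattern = Yes


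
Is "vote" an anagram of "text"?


Word 1: "text" → sorted: ettx
Word 2: "vote" → sorted: eotv
Same letters? ettx != eotv
Anagram = No


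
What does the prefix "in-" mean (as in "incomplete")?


Prefix: in-
As in: incomplete -> in- + complete
Meaning = not / into


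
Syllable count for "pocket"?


Word: "pocket"
Syllable breakdown: pock / et
Counting: 2 parts
= 2 syllables


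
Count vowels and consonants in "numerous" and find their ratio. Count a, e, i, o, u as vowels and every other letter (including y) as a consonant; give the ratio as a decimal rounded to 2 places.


Word: "numerous"
Vowels (a,e,i,o,u): 4
Consonants: 4
Ratio = 4/4
= 1.00


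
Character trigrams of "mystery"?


Word: "mystery" (length 7)
Number of trigrams = 7 - 3 + 1 = 5
  Position 0: "mys"
  Position 1: "yst"
  Position 2: "ste"
  Position 3: "ter"
  Position 4: "ery"
Trigrams = "mys", "yst", "ste", "ter", "ery"


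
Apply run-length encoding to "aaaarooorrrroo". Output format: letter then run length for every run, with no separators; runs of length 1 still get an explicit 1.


String: "aaaarooorrrroo"
Scanning for consecutive runs:
  'a' x 4
  'r' x 1
  'o' x 3
  'r' x 4
  'o' x 2
RLE = "a4r1o3r4o2"


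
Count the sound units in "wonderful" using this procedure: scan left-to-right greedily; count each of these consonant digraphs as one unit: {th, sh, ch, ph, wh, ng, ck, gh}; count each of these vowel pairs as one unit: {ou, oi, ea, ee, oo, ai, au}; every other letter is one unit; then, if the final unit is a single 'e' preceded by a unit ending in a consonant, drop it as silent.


Word: "wonderful" (9 letters)
Left-to-right scan:
  (1) 'w' (letter)
  (2) 'o' (letter)
  (3) 'n' (letter)
  (4) 'd' (letter)
  (5) 'e' (letter)
  (6) 'r' (letter)
  (7) 'f' (letter)
  (8) 'u' (letter)
  (9) 'l' (letter)
Units from scan: 9
Sound units = 9 units


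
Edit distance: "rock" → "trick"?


Word 1: "rock" (length 4)
Word 2: "trick" (length 5)
One optimal edit sequence (insert/delete/substitute each cost 1):
  1. insert 't'  (+1)
  2. keep 'r'
  3. substitute 'o' -> 'i'  (+1)
  4. keep 'c'
  5. keep 'k'
Total edit operations: 2
Edit distance = 2


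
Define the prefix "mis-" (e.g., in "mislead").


Prefix: mis-
As in: mislead -> mis- + lead
Meaning = wrongly


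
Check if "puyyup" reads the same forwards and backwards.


Word: "puyyup"
Reversed: "puyyup"
Forward == Backward? puyyup == puyyup
Palindrome = Yes


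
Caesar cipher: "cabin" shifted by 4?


Word: "cabin"
Shift: 4
Each letter → (letter + shift) mod 26:
  'c' (2) + 4 = 6 → 'g'
  'a' (0) + 4 = 4 → 'e'
  'b' (1) + 4 = 5 → 'f'
  'i' (8) + 4 = 12 → 'm'
  'n' (13) + 4 = 17 → 'r'
Result = "gefmr"


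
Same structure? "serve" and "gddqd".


Pattern of "serve": [0, 1, 2, 3, 1]
Pattern of "gddqd": [0, 1, 1, 2, 1]
Patterns do not match
Same pattern = No


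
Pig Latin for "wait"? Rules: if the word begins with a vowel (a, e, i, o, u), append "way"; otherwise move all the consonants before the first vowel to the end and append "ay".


Word: "wait"
Starts with consonant(s) → move to end, add 'ay'
Consonant cluster: "w"
Pig Latin = "aitway"


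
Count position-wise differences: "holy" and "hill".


Comparing character by character (same length = 4):
  Pos 0: 'h' vs 'h' =
  Pos 1: 'o' vs 'i' !=
  Pos 2: 'l' vs 'l' =
  Pos 3: 'y' vs 'l' !=
Hamming distance = 2


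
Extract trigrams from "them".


Word: "them" (length 4)
Number of trigrams = 4 - 3 + 1 = 2
  Position 0: "the"
  Position 1: "hem"
Trigrams = "the", "hem"


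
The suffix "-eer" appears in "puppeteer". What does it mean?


Suffix: -eer
Example: puppeteer = puppet + -eer
Meaning = one who is concerned with


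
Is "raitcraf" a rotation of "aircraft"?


Word: "aircraft", Candidate: "raitcraf"
Method: check if candidate is substring of word+word
"aircraftaircraft" contains "raitcraf"? No
Is rotation = No


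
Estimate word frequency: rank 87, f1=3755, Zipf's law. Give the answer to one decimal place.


Zipf's law: f(r) = f(1) / r
f(1) = 3755
f(87) = 3755 / 87
= 43.2 occurrences


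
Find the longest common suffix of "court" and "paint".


Word 1: "court"
Word 2: "paint"
Comparing from end:
  Pos -1: 't' == 't'
  Pos -2: 'r' != 'n' (stop)
LCS = "t" (length 1)


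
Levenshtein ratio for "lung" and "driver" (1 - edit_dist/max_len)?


Word 1: "lung" (length 4)
Word 2: "driver" (length 6)
One optimal edit sequence:
  1. insert 'd'  (+1)
  2. insert 'r'  (+1)
  3. substitute 'l' -> 'i'  (+1)
  4. substitute 'u' -> 'v'  (+1)
  5. substitute 'n' -> 'e'  (+1)
  6. substitute 'g' -> 'r'  (+1)
Edit distance = 6
Max length = max(4, 6) = 6
Similarity = 1 - 6/6
= 0.0000


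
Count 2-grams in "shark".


Word: "shark" (length 5)
Number of 2-grams = length - 2 + 1 = 5 - 2 + 1
= 4


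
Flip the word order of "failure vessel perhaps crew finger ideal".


Original: "failure vessel perhaps crew finger ideal"
Words (1..n): failure | vessel | perhaps | crew | finger | ideal
Reversed (n..1): ideal | finger | crew | perhaps | vessel | failure
Result = "ideal finger crew perhaps vessel failure"


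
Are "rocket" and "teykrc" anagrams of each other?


Word 1: "rocket" → sorted: cekort
Word 2: "teykrc" → sorted: cekrty
Same letters? cekort != cekrty
Anagram = No


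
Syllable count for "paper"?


Word: "paper"
Syllable breakdown: pa | per
Counting: 2 parts
= 2 syllables


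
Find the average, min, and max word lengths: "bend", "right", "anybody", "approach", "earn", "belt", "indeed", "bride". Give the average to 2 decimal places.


Lengths: "bend"=4, "right"=5, "anybody"=7, "approach"=8, "earn"=4, "belt"=4, "indeed"=6, "bride"=5
Sum = 43, Count = 8
Average = 43/8 = 5.38
= avg=5.38, min=4, max=8


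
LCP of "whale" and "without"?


Word 1: "whale"
Word 2: "without"
Comparing from start:
  Pos 0: 'w' == 'w'
  Pos 1: 'h' != 'i' (stop)
LCP = "w" (length 1)


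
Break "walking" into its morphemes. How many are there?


Word: "walking"
Morphemes: walk + -ing
Each morpheme carries meaning
= 2 morphemes


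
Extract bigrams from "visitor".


Word: "visitor" (length 7)
Number of bigrams = 7 - 2 + 1 = 6
  Position 0: "vi"
  Position 1: "is"
  Position 2: "si"
  Position 3: "it"
  Position 4: "to"
  Position 5: "or"
Bigrams = "vi", "is", "si", "it", "to", "or"


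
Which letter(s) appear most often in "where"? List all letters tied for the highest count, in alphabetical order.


Word: "where"
Letter counts:
  'e': 2
  'h': 1
  'r': 1
  'w': 1
Maximum count = 2
Most frequent = 'e' (2 times each)


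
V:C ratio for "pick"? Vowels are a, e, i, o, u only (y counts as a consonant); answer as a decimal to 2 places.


Word: "pick"
Vowels (a,e,i,o,u): 1
Consonants: 3
Ratio = 1/3
= 0.33


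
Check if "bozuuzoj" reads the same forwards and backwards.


Word: "bozuuzoj"
Reversed: "jozuuzob"
Forward == Backward? bozuuzoj != jozuuzob
Palindrome = No


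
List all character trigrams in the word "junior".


Word: "junior" (length 6)
Number of trigrams = 6 - 3 + 1 = 4
  Position 0: "jun"
  Position 1: "uni"
  Position 2: "nio"
  Position 3: "ior"
Trigrams = "jun", "uni", "nio", "ior"


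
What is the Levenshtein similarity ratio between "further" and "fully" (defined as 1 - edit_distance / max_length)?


Word 1: "further" (length 7)
Word 2: "fully" (length 5)
One optimal edit sequence:
  1. keep 'f'
  2. keep 'u'
  3. delete 'r'  (+1)
  4. delete 't'  (+1)
  5. substitute 'h' -> 'l'  (+1)
  6. substitute 'e' -> 'l'  (+1)
  7. substitute 'r' -> 'y'  (+1)
Edit distance = 5
Max length = max(7, 5) = 7
Similarity = 1 - 5/7
= 0.2857


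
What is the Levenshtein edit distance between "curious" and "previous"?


Word 1: "curious" (length 7)
Word 2: "previous" (length 8)
One optimal edit sequence (insert/delete/substitute each cost 1):
  1. insert 'p'  (+1)
  2. substitute 'c' -> 'r'  (+1)
  3. substitute 'u' -> 'e'  (+1)
  4. substitute 'r' -> 'v'  (+1)
  5. keep 'i'
  6. keep 'o'
  7. keep 'u'
  8. keep 's'
Total edit operations: 4
Edit distance = 4


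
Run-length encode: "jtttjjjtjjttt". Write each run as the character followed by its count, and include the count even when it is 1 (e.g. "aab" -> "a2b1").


String: "jtttjjjtjjttt"
Scanning for consecutive runs:
  'j' x 1
  't' x 3
  'j' x 3
  't' x 1
  'j' x 2
  't' x 3
RLE = "j1t3j3t1j2t3"


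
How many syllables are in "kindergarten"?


Word: "kindergarten"
Syllable breakdown: kin · der · gar · ten
Counting: 4 parts
= 4 syllables


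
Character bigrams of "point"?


Word: "point" (length 5)
Number of bigrams = 5 - 2 + 1 = 4
  Position 0: "po"
  Position 1: "oi"
  Position 2: "in"
  Position 3: "nt"
Bigrams = "po", "oi", "in", "nt"


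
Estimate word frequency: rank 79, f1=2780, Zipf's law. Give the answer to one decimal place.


Zipf's law: f(r) = f(1) / r
f(1) = 2780
f(79) = 2780 / 79
= 35.2 occurrences


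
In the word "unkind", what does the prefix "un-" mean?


Prefix: un-
Example: unkind = un- + kind
Meaning = not / reverse


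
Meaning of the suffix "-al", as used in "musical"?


Suffix: -al
Example: musical (music + -al)
Meaning = relating to


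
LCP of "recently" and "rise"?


Word 1: "recently"
Word 2: "rise"
Comparing from start:
  Pos 0: 'r' == 'r'
  Pos 1: 'e' != 'i' (stop)
LCP = "r" (length 1)


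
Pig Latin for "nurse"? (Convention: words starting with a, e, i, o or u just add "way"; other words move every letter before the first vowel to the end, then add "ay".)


Word: "nurse"
Starts with consonant(s) → move to end, add 'ay'
Consonant cluster: "n"
Pig Latin = "ursenay"


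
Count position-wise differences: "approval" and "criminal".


Comparing character by character (same length = 8):
  Pos 0: 'a' vs 'c' !=
  Pos 1: 'p' vs 'r' !=
  Pos 2: 'p' vs 'i' !=
  Pos 3: 'r' vs 'm' !=
  Pos 4: 'o' vs 'i' !=
  Pos 5: 'v' vs 'n' !=
  Pos 6: 'a' vs 'a' =
  Pos 7: 'l' vs 'l' =
Hamming distance = 6


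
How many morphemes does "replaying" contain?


Word: "replaying"
Morphemes: re- | play | -ing
Each morpheme carries meaning
= 3 morphemes


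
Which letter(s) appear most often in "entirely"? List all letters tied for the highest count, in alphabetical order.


Word: "entirely"
Letter counts:
  'e': 2
  'i': 1
  'l': 1
  'n': 1
  'r': 1
  't': 1
  'y': 1
Maximum count = 2
Most frequent = 'e' (2 times each)


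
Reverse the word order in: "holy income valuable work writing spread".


Original: "holy income valuable work writing spread"
Words (1..n): holy | income | valuable | work | writing | spread
Reversed (n..1): spread | writing | work | valuable | income | holy
Result = "spread writing work valuable income holy"


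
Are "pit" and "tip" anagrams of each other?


Word 1: "pit" → sorted: ipt
Word 2: "tip" → sorted: ipt
Same letters? ipt == ipt
Anagram = Yes


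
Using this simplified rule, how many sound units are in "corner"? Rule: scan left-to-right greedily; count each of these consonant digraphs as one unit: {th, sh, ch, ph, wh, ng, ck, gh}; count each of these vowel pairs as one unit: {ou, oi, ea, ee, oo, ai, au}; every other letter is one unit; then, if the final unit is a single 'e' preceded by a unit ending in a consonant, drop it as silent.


Word: "corner" (6 letters)
Left-to-right scan:
  1. 'c' (letter)
  2. 'o' (letter)
  3. 'r' (letter)
  4. 'n' (letter)
  5. 'e' (letter)
  6. 'r' (letter)
Units from scan: 6
Sound units = 6 units


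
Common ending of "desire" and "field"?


Word 1: "desire"
Word 2: "field"
Comparing from end:
  Pos -1: 'e' != 'd' (stop)
LCS = "" (length 0)


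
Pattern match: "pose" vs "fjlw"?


Pattern of "pose": [0, 1, 2, 3]
Pattern of "fjlw": [0, 1, 2, 3]
Patterns match
Same pattern = Yes


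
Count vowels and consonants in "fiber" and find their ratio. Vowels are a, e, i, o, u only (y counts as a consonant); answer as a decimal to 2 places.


Word: "fiber"
Vowels (a,e,i,o,u): 2
Consonants: 3
Ratio = 2/3
= 0.67


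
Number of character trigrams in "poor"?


Word: "poor" (length 4)
Number of 3-grams = length - 3 + 1 = 4 - 3 + 1
= 2


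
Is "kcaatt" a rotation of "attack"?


Word: "attack", Candidate: "kcaatt"
Method: check if candidate is substring of word+word
"attackattack" contains "kcaatt"? No
Is rotation = No


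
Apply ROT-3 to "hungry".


Word: "hungry"
Shift: 3
Each letter → (letter + shift) mod 26:
  'h' (7) + 3 = 10 → 'k'
  'u' (20) + 3 = 23 → 'x'
  'n' (13) + 3 = 16 → 'q'
  'g' (6) + 3 = 9 → 'j'
  'r' (17) + 3 = 20 → 'u'
  'y' (24) + 3 = 1 → 'b'
Result = "kxqjub"


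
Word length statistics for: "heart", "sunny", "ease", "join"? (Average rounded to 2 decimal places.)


Lengths: "heart"=5, "sunny"=5, "ease"=4, "join"=4
Sum = 18, Count = 4
Average = 18/4 = 4.50
= avg=4.50, min=4, max=5


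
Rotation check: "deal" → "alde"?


Word: "deal", Candidate: "alde"
Method: check if candidate is substring of word+word
"dealdeal" contains "alde"? Yes
Is rotation = Yes


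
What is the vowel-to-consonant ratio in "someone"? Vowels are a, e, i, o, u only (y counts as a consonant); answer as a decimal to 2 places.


Word: "someone"
Vowels (a,e,i,o,u): 4
Consonants: 3
Ratio = 4/3
= 1.33


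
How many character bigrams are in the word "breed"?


Word: "breed" (length 5)
Number of 2-grams = length - 2 + 1 = 5 - 2 + 1
= 4


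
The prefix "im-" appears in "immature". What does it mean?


Prefix: im-
Example: immature = im- + mature
Meaning = not / into


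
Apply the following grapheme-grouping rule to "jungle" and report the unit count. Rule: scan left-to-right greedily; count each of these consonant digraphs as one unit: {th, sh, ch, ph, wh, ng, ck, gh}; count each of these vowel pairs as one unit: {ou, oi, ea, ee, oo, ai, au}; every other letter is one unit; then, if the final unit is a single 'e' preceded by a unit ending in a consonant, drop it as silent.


Word: "jungle" (6 letters)
Left-to-right scan:
  [1] 'j' (letter)
  [2] 'u' (letter)
  [3] 'ng' (digraph)
  [4] 'l' (letter)
  [5] 'e' (letter)
Units from scan: 5
Final unit is 'e' after a consonant -> drop as silent (-1)
Sound units = 4 units


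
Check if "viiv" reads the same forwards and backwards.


Word: "viiv"
Reversed: "viiv"
Forward == Backward? viiv == viiv
Palindrome = Yes


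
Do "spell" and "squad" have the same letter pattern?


Pattern of "spell": [0, 1, 2, 3, 3]
Pattern of "squad": [0, 1, 2, 3, 4]
Patterns do not match
Same pattern = No


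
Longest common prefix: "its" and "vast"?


Word 1: "its"
Word 2: "vast"
Comparing from start:
  Pos 0: 'i' != 'v' (stop)
LCP = "" (length 0)


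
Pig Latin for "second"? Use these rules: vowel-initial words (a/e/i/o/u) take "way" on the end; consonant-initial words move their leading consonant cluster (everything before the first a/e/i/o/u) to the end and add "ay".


Word: "second"
Starts with consonant(s) → move to end, add 'ay'
Consonant cluster: "s"
Pig Latin = "econdsay"


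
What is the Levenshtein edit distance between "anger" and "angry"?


Word 1: "anger" (length 5)
Word 2: "angry" (length 5)
One optimal edit sequence (insert/delete/substitute each cost 1):
  1. keep 'a'
  2. keep 'n'
  3. keep 'g'
  4. substitute 'e' -> 'r'  (+1)
  5. substitute 'r' -> 'y'  (+1)
Total edit operations: 2
Edit distance = 2


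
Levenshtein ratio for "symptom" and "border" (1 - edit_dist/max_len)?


Word 1: "symptom" (length 7)
Word 2: "border" (length 6)
One optimal edit sequence:
  1. delete 's'  (+1)
  2. substitute 'y' -> 'b'  (+1)
  3. substitute 'm' -> 'o'  (+1)
  4. substitute 'p' -> 'r'  (+1)
  5. substitute 't' -> 'd'  (+1)
  6. substitute 'o' -> 'e'  (+1)
  7. substitute 'm' -> 'r'  (+1)
Edit distance = 7
Max length = max(7, 6) = 7
Similarity = 1 - 7/7
= 0.0000


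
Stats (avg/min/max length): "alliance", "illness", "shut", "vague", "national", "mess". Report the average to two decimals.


Lengths: "alliance"=8, "illness"=7, "shut"=4, "vague"=5, "national"=8, "mess"=4
Sum = 36, Count = 6
Average = 36/6 = 6.00
= avg=6.00, min=4, max=8


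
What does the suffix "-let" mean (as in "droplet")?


Suffix: -let
As in: droplet -> drop + -let
Meaning = small


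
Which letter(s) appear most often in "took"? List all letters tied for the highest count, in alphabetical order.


Word: "took"
Letter counts:
  'k': 1
  'o': 2
  't': 1
Maximum count = 2
Most frequent = 'o' (2 times each)


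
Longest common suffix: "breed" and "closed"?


Word 1: "breed"
Word 2: "closed"
Comparing from end:
  Pos -1: 'd' == 'd'
  Pos -2: 'e' == 'e'
  Pos -3: 'e' != 's' (stop)
LCS = "ed" (length 2)


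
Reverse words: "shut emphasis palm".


Original: "shut emphasis palm"
Words (1..n): shut | emphasis | palm
Reversed (n..1): palm | emphasis | shut
Result = "palm emphasis shut"


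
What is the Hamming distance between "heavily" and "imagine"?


Comparing character by character (same length = 7):
  Pos 0: 'h' vs 'i' !=
  Pos 1: 'e' vs 'm' !=
  Pos 2: 'a' vs 'a' =
  Pos 3: 'v' vs 'g' !=
  Pos 4: 'i' vs 'i' =
  Pos 5: 'l' vs 'n' !=
  Pos 6: 'y' vs 'e' !=
Hamming distance = 5


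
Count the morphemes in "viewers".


Word: "viewers"
Morphemes: view | -er | -s
Each morpheme carries meaning
= 3 morphemes


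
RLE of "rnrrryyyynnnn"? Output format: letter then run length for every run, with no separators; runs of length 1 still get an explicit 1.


String: "rnrrryyyynnnn"
Scanning for consecutive runs:
  'r' x 1
  'n' x 1
  'r' x 3
  'y' x 4
  'n' x 4
RLE = "r1n1r3y4n4"


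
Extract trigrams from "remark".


Word: "remark" (length 6)
Number of trigrams = 6 - 3 + 1 = 4
  Position 0: "rem"
  Position 1: "ema"
  Position 2: "mar"
  Position 3: "ark"
Trigrams = "rem", "ema", "mar", "ark"


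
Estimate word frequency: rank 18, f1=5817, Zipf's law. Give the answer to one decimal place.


Zipf's law: f(r) = f(1) / r
f(1) = 5817
f(18) = 5817 / 18
= 323.2 occurrences


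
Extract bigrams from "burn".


Word: "burn" (length 4)
Number of bigrams = 4 - 2 + 1 = 3
  Position 0: "bu"
  Position 1: "ur"
  Position 2: "rn"
Bigrams = "bu", "ur", "rn"


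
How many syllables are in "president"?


Word: "president"
Syllable breakdown: pres | i | dent
Counting: 3 parts
= 3 syllables


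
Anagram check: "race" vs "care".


Word 1: "race" → sorted: acer
Word 2: "care" → sorted: acer
Same letters? acer == acer
Anagram = Yes


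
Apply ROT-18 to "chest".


Word: "chest"
Shift: 18
Each letter → (letter + shift) mod 26:
  'c' (2) + 18 = 20 → 'u'
  'h' (7) + 18 = 25 → 'z'
  'e' (4) + 18 = 22 → 'w'
  's' (18) + 18 = 10 → 'k'
  't' (19) + 18 = 11 → 'l'
Result = "uzwkl"


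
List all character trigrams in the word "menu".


Word: "menu" (length 4)
Number of trigrams = 4 - 3 + 1 = 2
  Position 0: "men"
  Position 1: "enu"
Trigrams = "men", "enu"


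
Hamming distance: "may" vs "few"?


Comparing character by character (same length = 3):
  Pos 0: 'm' vs 'f' !=
  Pos 1: 'a' vs 'e' !=
  Pos 2: 'y' vs 'w' !=
Hamming distance = 3


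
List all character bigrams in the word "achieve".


Word: "achieve" (length 7)
Number of bigrams = 7 - 2 + 1 = 6
  Position 0: "ac"
  Position 1: "ch"
  Position 2: "hi"
  Position 3: "ie"
  Position 4: "ev"
  Position 5: "ve"
Bigrams = "ac", "ch", "hi", "ie", "ev", "ve"


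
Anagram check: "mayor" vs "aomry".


Word 1: "mayor" → sorted: amory
Word 2: "aomry" → sorted: amory
Same letters? amory == amory
Anagram = Yes


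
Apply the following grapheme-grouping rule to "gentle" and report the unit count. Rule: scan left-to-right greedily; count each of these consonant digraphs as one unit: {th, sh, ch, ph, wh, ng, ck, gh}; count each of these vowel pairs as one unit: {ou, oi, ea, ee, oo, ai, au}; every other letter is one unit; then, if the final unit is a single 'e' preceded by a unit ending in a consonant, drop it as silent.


Word: "gentle" (6 letters)
Left-to-right scan:
  (1) 'g' (letter)
  (2) 'e' (letter)
  (3) 'n' (letter)
  (4) 't' (letter)
  (5) 'l' (letter)
  (6) 'e' (letter)
Units from scan: 6
Final unit is 'e' after a consonant -> drop as silent (-1)
Sound units = 5 units


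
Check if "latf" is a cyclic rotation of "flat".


Word: "flat", Candidate: "latf"
Method: check if candidate is substring of word+word
"flatflat" contains "latf"? Yes
Is rotation = Yes


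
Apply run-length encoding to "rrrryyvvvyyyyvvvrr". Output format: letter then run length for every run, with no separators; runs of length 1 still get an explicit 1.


String: "rrrryyvvvyyyyvvvrr"
Scanning for consecutive runs:
  'r' x 4
  'y' x 2
  'v' x 3
  'y' x 4
  'v' x 3
  'r' x 2
RLE = "r4y2v3y4v3r2"


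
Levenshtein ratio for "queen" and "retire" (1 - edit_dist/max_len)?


Word 1: "queen" (length 5)
Word 2: "retire" (length 6)
One optimal edit sequence:
  1. insert 'r'  (+1)
  2. substitute 'q' -> 'e'  (+1)
  3. substitute 'u' -> 't'  (+1)
  4. substitute 'e' -> 'i'  (+1)
  5. substitute 'e' -> 'r'  (+1)
  6. substitute 'n' -> 'e'  (+1)
Edit distance = 6
Max length = max(5, 6) = 6
Similarity = 1 - 6/6
= 0.0000


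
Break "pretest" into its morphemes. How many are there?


Word: "pretest"
Morphemes: pre- / test
Each morpheme carries meaning
= 2 morphemes


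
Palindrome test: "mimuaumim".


Word: "mimuaumim"
Reversed: "mimuaumim"
Forward == Backward? mimuaumim == mimuaumim
Palindrome = Yes


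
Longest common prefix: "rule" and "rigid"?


Word 1: "rule"
Word 2: "rigid"
Comparing from start:
  Pos 0: 'r' == 'r'
  Pos 1: 'u' != 'i' (stop)
LCP = "r" (length 1)


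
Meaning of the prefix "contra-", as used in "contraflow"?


Prefix: contra-
As in: contraflow -> contra- + flow
Meaning = against


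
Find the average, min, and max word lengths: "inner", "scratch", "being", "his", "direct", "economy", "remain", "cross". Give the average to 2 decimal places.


Lengths: "inner"=5, "scratch"=7, "being"=5, "his"=3, "direct"=6, "economy"=7, "remain"=6, "cross"=5
Sum = 44, Count = 8
Average = 44/8 = 5.50
= avg=5.50, min=3, max=7


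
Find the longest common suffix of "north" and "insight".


Word 1: "north"
Word 2: "insight"
Comparing from end:
  Pos -1: 'h' != 't' (stop)
LCS = "" (length 0)


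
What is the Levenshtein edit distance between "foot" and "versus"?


Word 1: "foot" (length 4)
Word 2: "versus" (length 6)
One optimal edit sequence (insert/delete/substitute each cost 1):
  1. insert 'v'  (+1)
  2. insert 'e'  (+1)
  3. substitute 'f' -> 'r'  (+1)
  4. substitute 'o' -> 's'  (+1)
  5. substitute 'o' -> 'u'  (+1)
  6. substitute 't' -> 's'  (+1)
Total edit operations: 6
Edit distance = 6


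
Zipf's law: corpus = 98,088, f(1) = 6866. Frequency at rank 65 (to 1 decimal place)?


Zipf's law: f(r) = f(1) / r
f(1) = 6866
f(65) = 6866 / 65
= 105.6 occurrences


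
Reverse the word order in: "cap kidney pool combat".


Original: "cap kidney pool combat"
Words (1..n): cap | kidney | pool | combat
Reversed (n..1): combat | pool | kidney | cap
Result = "combat pool kidney cap"


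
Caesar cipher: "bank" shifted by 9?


Word: "bank"
Shift: 9
Each letter → (letter + shift) mod 26:
  'b' (1) + 9 = 10 → 'k'
  'a' (0) + 9 = 9 → 'j'
  'n' (13) + 9 = 22 → 'w'
  'k' (10) + 9 = 19 → 't'
Result = "kjwt"


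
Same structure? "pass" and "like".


Pattern of "pass": [0, 1, 2, 2]
Pattern of "like": [0, 1, 2, 3]
Patterns do not match
Same pattern = No


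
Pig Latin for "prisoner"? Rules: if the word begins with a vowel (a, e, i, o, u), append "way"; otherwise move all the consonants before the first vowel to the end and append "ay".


Word: "prisoner"
Starts with consonant(s) → move to end, add 'ay'
Consonant cluster: "pr"
Pig Latin = "isonerpray"


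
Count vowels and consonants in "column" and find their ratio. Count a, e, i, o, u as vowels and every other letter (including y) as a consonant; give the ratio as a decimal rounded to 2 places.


Word: "column"
Vowels (a,e,i,o,u): 2
Consonants: 4
Ratio = 2/4
= 0.50


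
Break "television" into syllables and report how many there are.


Word: "television"
Syllable breakdown: tel-e-vi-sion
Counting: 4 parts
= 4 syllables


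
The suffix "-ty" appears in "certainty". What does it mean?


Suffix: -ty
As in: certainty -> certain + -ty
Meaning = quality of


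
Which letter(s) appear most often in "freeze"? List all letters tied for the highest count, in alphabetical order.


Word: "freeze"
Letter counts:
  'e': 3
  'f': 1
  'r': 1
  'z': 1
Maximum count = 3
Most frequent = 'e' (3 times each)


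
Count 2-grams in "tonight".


Word: "tonight" (length 7)
Number of 2-grams = length - 2 + 1 = 7 - 2 + 1
= 6


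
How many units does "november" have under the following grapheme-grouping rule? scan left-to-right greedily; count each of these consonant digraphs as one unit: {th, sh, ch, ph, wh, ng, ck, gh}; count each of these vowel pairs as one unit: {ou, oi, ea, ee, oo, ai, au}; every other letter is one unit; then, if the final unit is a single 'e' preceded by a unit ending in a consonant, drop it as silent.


Word: "november" (8 letters)
Left-to-right scan:
  [1] 'n' (letter)
  [2] 'o' (letter)
  [3] 'v' (letter)
  [4] 'e' (letter)
  [5] 'm' (letter)
  [6] 'b' (letter)
  [7] 'e' (letter)
  [8] 'r' (letter)
Units from scan: 8
Sound units = 8 units


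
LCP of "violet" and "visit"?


Word 1: "violet"
Word 2: "visit"
Comparing from start:
  Pos 0: 'v' == 'v'
  Pos 1: 'i' == 'i'
  Pos 2: 'o' != 's' (stop)
LCP = "vi" (length 2)


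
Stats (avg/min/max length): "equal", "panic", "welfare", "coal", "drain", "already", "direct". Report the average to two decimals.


Lengths: "equal"=5, "panic"=5, "welfare"=7, "coal"=4, "drain"=5, "already"=7, "direct"=6
Sum = 39, Count = 7
Average = 39/7 = 5.57
= avg=5.57, min=4, max=7


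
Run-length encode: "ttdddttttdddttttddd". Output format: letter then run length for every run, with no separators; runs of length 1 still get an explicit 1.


String: "ttdddttttdddttttddd"
Scanning for consecutive runs:
  't' x 2
  'd' x 3
  't' x 4
  'd' x 3
  't' x 4
  'd' x 3
RLE = "t2d3t4d3t4d3"


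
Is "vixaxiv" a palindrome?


Word: "vixaxiv"
Reversed: "vixaxiv"
Forward == Backward? vixaxiv == vixaxiv
Palindrome = Yes


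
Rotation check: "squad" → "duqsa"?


Word: "squad", Candidate: "duqsa"
Method: check if candidate is substring of word+word
"squadsquad" contains "duqsa"? No
Is rotation = No


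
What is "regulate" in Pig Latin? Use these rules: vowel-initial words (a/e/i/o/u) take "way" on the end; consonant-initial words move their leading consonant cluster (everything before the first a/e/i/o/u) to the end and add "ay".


Word: "regulate"
Starts with consonant(s) → move to end, add 'ay'
Consonant cluster: "r"
Pig Latin = "egulateray"


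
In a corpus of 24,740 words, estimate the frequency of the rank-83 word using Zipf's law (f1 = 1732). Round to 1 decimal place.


Zipf's law: f(r) = f(1) / r
f(1) = 1732
f(83) = 1732 / 83
= 20.9 occurrences


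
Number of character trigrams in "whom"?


Word: "whom" (length 4)
Number of 3-grams = length - 3 + 1 = 4 - 3 + 1
= 2


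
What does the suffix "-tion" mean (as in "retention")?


Suffix: -tion
Example: retention = retain + -tion, with a spelling change
Meaning = act or process


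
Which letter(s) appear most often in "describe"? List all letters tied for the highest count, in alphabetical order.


Word: "describe"
Letter counts:
  'b': 1
  'c': 1
  'd': 1
  'e': 2
  'i': 1
  'r': 1
  's': 1
Maximum count = 2
Most frequent = 'e' (2 times each)


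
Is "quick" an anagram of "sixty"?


Word 1: "sixty" → sorted: istxy
Word 2: "quick" → sorted: cikqu
Same letters? istxy != cikqu
Anagram = No


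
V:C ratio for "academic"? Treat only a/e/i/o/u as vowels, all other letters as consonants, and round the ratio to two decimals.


Word: "academic"
Vowels (a,e,i,o,u): 4
Consonants: 4
Ratio = 4/4
= 1.00


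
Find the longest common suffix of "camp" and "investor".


Word 1: "camp"
Word 2: "investor"
Comparing from end:
  Pos -1: 'p' != 'r' (stop)
LCS = "" (length 0)


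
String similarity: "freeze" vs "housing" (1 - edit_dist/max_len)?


Word 1: "freeze" (length 6)
Word 2: "housing" (length 7)
One optimal edit sequence:
  1. insert 'h'  (+1)
  2. substitute 'f' -> 'o'  (+1)
  3. substitute 'r' -> 'u'  (+1)
  4. substitute 'e' -> 's'  (+1)
  5. substitute 'e' -> 'i'  (+1)
  6. substitute 'z' -> 'n'  (+1)
  7. substitute 'e' -> 'g'  (+1)
Edit distance = 7
Max length = max(6, 7) = 7
Similarity = 1 - 7/7
= 0.0000


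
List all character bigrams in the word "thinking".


Word: "thinking" (length 8)
Number of bigrams = 8 - 2 + 1 = 7
  Position 0: "th"
  Position 1: "hi"
  Position 2: "in"
  Position 3: "nk"
  Position 4: "ki"
  Position 5: "in"
  Position 6: "ng"
Bigrams = "th", "hi", "in", "nk", "ki", "in", "ng"


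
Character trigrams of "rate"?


Word: "rate" (length 4)
Number of trigrams = 4 - 3 + 1 = 2
  Position 0: "rat"
  Position 1: "ate"
Trigrams = "rat", "ate"


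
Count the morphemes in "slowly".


Word: "slowly"
Morphemes: slow / -ly
Each morpheme carries meaning
= 2 morphemes


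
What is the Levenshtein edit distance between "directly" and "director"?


Word 1: "directly" (length 8)
Word 2: "director" (length 8)
One optimal edit sequence (insert/delete/substitute each cost 1):
  1. keep 'd'
  2. keep 'i'
  3. keep 'r'
  4. keep 'e'
  5. keep 'c'
  6. keep 't'
  7. substitute 'l' -> 'o'  (+1)
  8. substitute 'y' -> 'r'  (+1)
Total edit operations: 2
Edit distance = 2


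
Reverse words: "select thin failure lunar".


Original: "select thin failure lunar"
Words (1..n): select | thin | failure | lunar
Reversed (n..1): lunar | failure | thin | select
Result = "lunar failure thin select"


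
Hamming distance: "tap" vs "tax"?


Comparing character by character (same length = 3):
  Pos 0: 't' vs 't' =
  Pos 1: 'a' vs 'a' =
  Pos 2: 'p' vs 'x' !=
Hamming distance = 1


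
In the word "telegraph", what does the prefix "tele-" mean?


Prefix: tele-
Example: telegraph (tele- + graph)
Meaning = distant


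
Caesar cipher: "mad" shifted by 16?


Word: "mad"
Shift: 16
Each letter → (letter + shift) mod 26:
  'm' (12) + 16 = 2 → 'c'
  'a' (0) + 16 = 16 → 'q'
  'd' (3) + 16 = 19 → 't'
Result = "cqt"


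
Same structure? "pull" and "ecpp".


Pattern of "pull": [0, 1, 2, 2]
Pattern of "ecpp": [0, 1, 2, 2]
Patterns match
Same pattern = Yes


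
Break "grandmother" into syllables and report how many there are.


Word: "grandmother"
Syllable breakdown: grand-moth-er
Counting: 3 parts
= 3 syllables


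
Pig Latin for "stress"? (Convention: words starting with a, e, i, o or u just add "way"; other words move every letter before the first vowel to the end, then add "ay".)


Word: "stress"
Starts with consonant(s) → move to end, add 'ay'
Consonant cluster: "str"
Pig Latin = "essstray"


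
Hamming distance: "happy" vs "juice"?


Comparing character by character (same length = 5):
  Pos 0: 'h' vs 'j' !=
  Pos 1: 'a' vs 'u' !=
  Pos 2: 'p' vs 'i' !=
  Pos 3: 'p' vs 'c' !=
  Pos 4: 'y' vs 'e' !=
Hamming distance = 5


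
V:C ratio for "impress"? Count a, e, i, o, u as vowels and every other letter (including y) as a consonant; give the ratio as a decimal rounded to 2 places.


Word: "impress"
Vowels (a,e,i,o,u): 2
Consonants: 5
Ratio = 2/5
= 0.40


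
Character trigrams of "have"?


Word: "have" (length 4)
Number of trigrams = 4 - 3 + 1 = 2
  Position 0: "hav"
  Position 1: "ave"
Trigrams = "hav", "ave"


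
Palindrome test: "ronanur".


Word: "ronanur"
Reversed: "runanor"
Forward == Backward? ronanur != runanor
Palindrome = No


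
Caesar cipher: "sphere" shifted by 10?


Word: "sphere"
Shift: 10
Each letter → (letter + shift) mod 26:
  's' (18) + 10 = 2 → 'c'
  'p' (15) + 10 = 25 → 'z'
  'h' (7) + 10 = 17 → 'r'
  'e' (4) + 10 = 14 → 'o'
  'r' (17) + 10 = 1 → 'b'
  'e' (4) + 10 = 14 → 'o'
Result = "czrobo"


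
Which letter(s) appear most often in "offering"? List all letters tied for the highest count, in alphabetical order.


Word: "offering"
Letter counts:
  'e': 1
  'f': 2
  'g': 1
  'i': 1
  'n': 1
  'o': 1
  'r': 1
Maximum count = 2
Most frequent = 'f' (2 times each)
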